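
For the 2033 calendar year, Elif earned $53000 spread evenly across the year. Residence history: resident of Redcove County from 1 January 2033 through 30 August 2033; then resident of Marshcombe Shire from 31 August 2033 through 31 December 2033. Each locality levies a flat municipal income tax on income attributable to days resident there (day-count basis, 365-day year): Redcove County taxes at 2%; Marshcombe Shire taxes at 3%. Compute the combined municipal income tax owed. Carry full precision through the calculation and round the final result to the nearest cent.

Redcove County, 1 January – 30 August 2033: 242 days → $53000 × 2% × 242/365 = $702.7945
Marshcombe Shire, 31 August – 31 December 2033: 123 days → $53000 × 3% × 123/365 = $535.8082
Total = $1238.6027

$1238.60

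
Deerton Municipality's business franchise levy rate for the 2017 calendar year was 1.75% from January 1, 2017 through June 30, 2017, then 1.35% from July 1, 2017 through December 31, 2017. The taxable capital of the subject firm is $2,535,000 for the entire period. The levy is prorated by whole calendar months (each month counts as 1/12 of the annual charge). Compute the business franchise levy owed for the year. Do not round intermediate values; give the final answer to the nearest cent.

$39,292.50

January 1 – June 30, 2017: 6 months at 1.75% → $2,535,000 × 1.75% × 6/12 = $22,181.2500
July 1 – December 31, 2017: 6 months at 1.35% → $2,535,000 × 1.35% × 6/12 = $17,111.2500
Total = $39,292.5000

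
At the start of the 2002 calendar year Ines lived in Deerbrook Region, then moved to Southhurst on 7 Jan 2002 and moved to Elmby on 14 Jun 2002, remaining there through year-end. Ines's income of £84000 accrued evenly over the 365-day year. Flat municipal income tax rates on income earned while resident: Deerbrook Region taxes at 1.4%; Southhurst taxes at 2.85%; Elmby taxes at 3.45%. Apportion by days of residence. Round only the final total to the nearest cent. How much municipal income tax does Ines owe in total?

Deerbrook Region, 1 Jan – 6 Jan 2002: 6 days → £84000 × 1.4% × 6/365 = £19.3315
Southhurst, 7 Jan – 13 Jun 2002: 158 days → £84000 × 2.85% × 158/365 = £1036.3068
Elmby, 14 Jun – 31 Dec 2002: 201 days → £84000 × 3.45% × 201/365 = £1595.8849
Total = £2651.5233

£2651.52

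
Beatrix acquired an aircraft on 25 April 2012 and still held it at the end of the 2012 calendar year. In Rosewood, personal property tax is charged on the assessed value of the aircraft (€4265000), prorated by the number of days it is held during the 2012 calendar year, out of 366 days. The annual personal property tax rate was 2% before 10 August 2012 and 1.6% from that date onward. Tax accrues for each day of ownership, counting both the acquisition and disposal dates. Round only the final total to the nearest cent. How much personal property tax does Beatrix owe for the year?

25 April – 9 August 2012: 107 days at 2% → €4265000 × 2% × 107/366 = €24937.4317
10 August – 31 December 2012: 144 days at 1.6% → €4265000 × 1.6% × 144/366 = €26848.5246
Total = €51785.9563

€51785.96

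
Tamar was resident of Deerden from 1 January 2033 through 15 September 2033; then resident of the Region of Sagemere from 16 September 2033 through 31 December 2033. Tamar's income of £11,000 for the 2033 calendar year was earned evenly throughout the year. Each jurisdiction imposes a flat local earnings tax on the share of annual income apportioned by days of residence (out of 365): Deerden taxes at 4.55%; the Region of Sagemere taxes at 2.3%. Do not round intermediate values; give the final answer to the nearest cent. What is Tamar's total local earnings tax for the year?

Deerden, 1 January – 15 September 2033: 258 days → £11,000 × 4.55% × 258/365 = £353.7781
The Region of Sagemere, 16 September – 31 December 2033: 107 days → £11,000 × 2.3% × 107/365 = £74.1671
Total = £427.9452

£427.95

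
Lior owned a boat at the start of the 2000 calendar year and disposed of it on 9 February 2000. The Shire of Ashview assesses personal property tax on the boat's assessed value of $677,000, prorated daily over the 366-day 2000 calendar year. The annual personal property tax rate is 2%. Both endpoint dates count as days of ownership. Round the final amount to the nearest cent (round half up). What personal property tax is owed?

$1,479.78

Days held (1 January – 9 February 2000): 40 out of 366
Tax = $677,000 × 2% × 40/366 = $1,479.7814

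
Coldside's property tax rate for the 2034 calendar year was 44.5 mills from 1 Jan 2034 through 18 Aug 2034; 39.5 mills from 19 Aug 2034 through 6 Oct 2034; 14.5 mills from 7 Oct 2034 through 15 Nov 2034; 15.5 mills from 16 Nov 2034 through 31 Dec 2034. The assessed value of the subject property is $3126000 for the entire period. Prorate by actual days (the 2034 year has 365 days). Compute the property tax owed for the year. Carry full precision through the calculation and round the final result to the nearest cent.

$115306.58

1 Jan – 18 Aug 2034: 230 days at 44.5 mills → $3126000 × 4.45% × 230/365 = $87656.4658
19 Aug – 6 Oct 2034: 49 days at 39.5 mills → $3126000 × 3.95% × 49/365 = $16576.3644
7 Oct – 15 Nov 2034: 40 days at 14.5 mills → $3126000 × 1.45% × 40/365 = $4967.3425
16 Nov – 31 Dec 2034: 46 days at 15.5 mills → $3126000 × 1.55% × 46/365 = $6106.4055
Total = $115306.5781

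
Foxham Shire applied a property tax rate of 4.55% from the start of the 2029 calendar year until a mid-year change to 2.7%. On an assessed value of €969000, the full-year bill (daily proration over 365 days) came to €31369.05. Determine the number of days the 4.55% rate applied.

Let d = days at the first rate; then 365 − d days at the second rate.
€969000 × [4.55%·d + 2.7%·(365−d)] / 365 = €31369.05
Solving gives d = 106, so the new rate took effect on 17 Apr 2029.

106 days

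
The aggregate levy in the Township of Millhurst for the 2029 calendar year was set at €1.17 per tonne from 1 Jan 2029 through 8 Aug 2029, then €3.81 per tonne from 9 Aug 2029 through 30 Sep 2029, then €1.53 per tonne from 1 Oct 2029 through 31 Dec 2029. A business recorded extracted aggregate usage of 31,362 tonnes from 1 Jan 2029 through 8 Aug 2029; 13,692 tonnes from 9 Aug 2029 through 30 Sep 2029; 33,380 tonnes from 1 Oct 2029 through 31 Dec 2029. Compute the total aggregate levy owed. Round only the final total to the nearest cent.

€139,931.46

1 Jan – 8 Aug 2029: 31,362 tonnes at €1.17/tonne → €36,693.54
9 Aug – 30 Sep 2029: 13,692 tonnes at €3.81/tonne → €52,166.52
1 Oct – 31 Dec 2029: 33,380 tonnes at €1.53/tonne → €51,071.40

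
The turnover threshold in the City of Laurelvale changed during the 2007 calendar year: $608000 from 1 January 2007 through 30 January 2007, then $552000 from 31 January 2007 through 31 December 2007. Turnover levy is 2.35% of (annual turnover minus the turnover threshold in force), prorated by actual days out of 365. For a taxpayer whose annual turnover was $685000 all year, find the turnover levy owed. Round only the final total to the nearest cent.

1 January – 30 January 2007: 30 days, exemption $608000 → ($685000 − $608000) × 2.35% × 30/365 = $148.7260
31 January – 31 December 2007: 335 days, exemption $552000 → ($685000 − $552000) × 2.35% × 335/365 = $2868.6096
Total = $3017.3356

$3017.34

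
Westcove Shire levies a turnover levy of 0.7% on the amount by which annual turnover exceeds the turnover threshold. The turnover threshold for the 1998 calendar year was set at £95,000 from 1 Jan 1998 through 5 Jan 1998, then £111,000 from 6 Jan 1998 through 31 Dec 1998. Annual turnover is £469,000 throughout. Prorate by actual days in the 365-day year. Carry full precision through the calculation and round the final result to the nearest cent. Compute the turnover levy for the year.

£2,507.53

1 Jan – 5 Jan 1998: 5 days, exemption £95,000 → (£469,000 − £95,000) × 0.7% × 5/365 = £35.8630
6 Jan – 31 Dec 1998: 360 days, exemption £111,000 → (£469,000 − £111,000) × 0.7% × 360/365 = £2,471.6712
Total = £2,507.5342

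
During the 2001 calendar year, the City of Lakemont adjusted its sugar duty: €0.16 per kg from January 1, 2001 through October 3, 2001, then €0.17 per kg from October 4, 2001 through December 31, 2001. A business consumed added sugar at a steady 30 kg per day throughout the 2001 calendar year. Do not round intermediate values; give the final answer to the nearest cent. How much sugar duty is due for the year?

€1778.70

January 1 – October 3, 2001: 276 days × 30 kg/day = 8,280 kg at €0.16/kg → €1324.80
October 4 – December 31, 2001: 89 days × 30 kg/day = 2,670 kg at €0.17/kg → €453.90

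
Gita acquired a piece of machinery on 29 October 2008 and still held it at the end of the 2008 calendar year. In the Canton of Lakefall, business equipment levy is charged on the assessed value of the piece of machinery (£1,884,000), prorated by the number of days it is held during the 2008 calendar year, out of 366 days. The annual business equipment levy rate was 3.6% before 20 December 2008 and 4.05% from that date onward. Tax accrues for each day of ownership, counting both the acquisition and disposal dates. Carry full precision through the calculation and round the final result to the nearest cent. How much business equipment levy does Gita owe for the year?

29 October – 19 December 2008: 52 days at 3.6% → £1,884,000 × 3.6% × 52/366 = £9,636.1967
20 December – 31 December 2008: 12 days at 4.05% → £1,884,000 × 4.05% × 12/366 = £2,501.7049
Total = £12,137.9016

£12,137.90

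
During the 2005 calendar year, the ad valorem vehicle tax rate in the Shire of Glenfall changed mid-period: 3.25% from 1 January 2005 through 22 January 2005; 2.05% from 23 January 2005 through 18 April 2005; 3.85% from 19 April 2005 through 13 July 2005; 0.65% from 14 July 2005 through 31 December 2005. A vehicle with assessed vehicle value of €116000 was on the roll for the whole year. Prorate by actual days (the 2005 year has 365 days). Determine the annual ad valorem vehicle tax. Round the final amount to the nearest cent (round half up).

€2193.04

1 January – 22 January 2005: 22 days at 3.25% → €116000 × 3.25% × 22/365 = €227.2329
23 January – 18 April 2005: 86 days at 2.05% → €116000 × 2.05% × 86/365 = €560.2959
19 April – 13 July 2005: 86 days at 3.85% → €116000 × 3.85% × 86/365 = €1052.2630
14 July – 31 December 2005: 171 days at 0.65% → €116000 × 0.65% × 171/365 = €353.2438
Total = €2193.0356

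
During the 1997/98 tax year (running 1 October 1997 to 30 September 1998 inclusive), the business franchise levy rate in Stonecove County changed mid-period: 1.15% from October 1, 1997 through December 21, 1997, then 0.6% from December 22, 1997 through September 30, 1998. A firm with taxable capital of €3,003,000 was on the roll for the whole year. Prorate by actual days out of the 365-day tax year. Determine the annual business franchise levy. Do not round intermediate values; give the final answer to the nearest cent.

€21,728.56

October 1 – December 21, 1997: 82 days at 1.15% → €3,003,000 × 1.15% × 82/365 = €7,758.4356
December 22, 1997 – September 30, 1998: 283 days at 0.6% → €3,003,000 × 0.6% × 283/365 = €13,970.1205
Total = €21,728.5562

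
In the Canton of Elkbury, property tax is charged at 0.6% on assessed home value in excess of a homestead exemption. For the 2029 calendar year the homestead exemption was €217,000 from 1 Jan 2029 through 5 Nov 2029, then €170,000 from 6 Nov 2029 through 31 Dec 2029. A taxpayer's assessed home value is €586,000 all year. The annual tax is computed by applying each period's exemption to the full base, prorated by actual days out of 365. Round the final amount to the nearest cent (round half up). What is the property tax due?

1 Jan – 5 Nov 2029: 309 days, exemption €217,000 → (€586,000 − €217,000) × 0.6% × 309/365 = €1,874.3178
6 Nov – 31 Dec 2029: 56 days, exemption €170,000 → (€586,000 − €170,000) × 0.6% × 56/365 = €382.9479
Total = €2,257.2658

€2,257.27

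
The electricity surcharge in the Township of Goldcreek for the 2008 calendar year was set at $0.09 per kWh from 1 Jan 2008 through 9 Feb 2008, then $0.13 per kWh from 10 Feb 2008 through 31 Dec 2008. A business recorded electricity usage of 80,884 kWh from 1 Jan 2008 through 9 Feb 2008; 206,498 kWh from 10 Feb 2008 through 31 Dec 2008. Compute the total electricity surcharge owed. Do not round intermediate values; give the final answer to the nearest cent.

$34124.30

1 Jan – 9 Feb 2008: 80,884 kWh at $0.09/kWh → $7279.56
10 Feb – 31 Dec 2008: 206,498 kWh at $0.13/kWh → $26844.74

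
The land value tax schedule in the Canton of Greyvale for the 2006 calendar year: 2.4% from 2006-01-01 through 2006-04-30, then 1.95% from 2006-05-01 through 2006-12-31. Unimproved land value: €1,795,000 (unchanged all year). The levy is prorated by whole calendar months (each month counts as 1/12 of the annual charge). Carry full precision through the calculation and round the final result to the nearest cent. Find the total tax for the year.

€37,695.00

2006-01-01 to 2006-04-30: 4 months at 2.4% → €1,795,000 × 2.4% × 4/12 = €14,360.0000
2006-05-01 to 2006-12-31: 8 months at 1.95% → €1,795,000 × 1.95% × 8/12 = €23,335.0000
Total = €37,695.0000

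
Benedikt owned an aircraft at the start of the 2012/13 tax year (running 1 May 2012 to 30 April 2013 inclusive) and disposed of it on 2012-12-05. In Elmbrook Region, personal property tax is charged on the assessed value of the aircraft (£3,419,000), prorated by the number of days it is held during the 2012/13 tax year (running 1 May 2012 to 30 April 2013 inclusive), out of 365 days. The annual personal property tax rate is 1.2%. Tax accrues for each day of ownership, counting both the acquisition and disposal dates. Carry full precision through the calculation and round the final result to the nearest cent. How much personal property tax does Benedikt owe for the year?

£24,616.80

Days held (2012-05-01 to 2012-12-05): 219 out of 365
Tax = £3,419,000 × 1.2% × 219/365 = £24,616.8000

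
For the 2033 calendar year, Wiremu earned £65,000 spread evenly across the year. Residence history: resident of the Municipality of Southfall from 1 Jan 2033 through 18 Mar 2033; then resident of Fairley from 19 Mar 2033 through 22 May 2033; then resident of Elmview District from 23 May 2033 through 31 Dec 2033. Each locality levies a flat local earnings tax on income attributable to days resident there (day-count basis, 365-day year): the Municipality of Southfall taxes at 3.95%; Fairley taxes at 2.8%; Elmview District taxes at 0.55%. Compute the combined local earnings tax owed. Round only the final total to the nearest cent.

£1,084.16

The Municipality of Southfall, 1 Jan – 18 Mar 2033: 77 days → £65,000 × 3.95% × 77/365 = £541.6370
Fairley, 19 Mar – 22 May 2033: 65 days → £65,000 × 2.8% × 65/365 = £324.1096
Elmview District, 23 May – 31 Dec 2033: 223 days → £65,000 × 0.55% × 223/365 = £218.4178
Total = £1,084.1644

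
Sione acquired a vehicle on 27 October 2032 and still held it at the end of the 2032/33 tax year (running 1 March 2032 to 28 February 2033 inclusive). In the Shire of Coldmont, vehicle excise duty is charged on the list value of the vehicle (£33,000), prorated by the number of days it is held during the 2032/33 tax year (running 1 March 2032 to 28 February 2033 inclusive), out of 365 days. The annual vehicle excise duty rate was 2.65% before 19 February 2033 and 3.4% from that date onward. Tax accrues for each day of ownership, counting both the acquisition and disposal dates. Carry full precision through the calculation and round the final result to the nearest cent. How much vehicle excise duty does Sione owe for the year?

£306.27

27 October 2032 – 18 February 2033: 115 days at 2.65% → £33,000 × 2.65% × 115/365 = £275.5274
19 February – 28 February 2033: 10 days at 3.4% → £33,000 × 3.4% × 10/365 = £30.7397
Total = £306.2671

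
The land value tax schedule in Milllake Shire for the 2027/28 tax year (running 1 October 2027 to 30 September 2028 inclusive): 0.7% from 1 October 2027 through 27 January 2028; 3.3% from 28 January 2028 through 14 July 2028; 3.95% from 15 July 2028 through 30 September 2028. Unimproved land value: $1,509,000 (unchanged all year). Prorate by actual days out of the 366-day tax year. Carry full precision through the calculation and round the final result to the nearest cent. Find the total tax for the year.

$39,130.93

1 October 2027 – 27 January 2028: 119 days at 0.7% → $1,509,000 × 0.7% × 119/366 = $3,434.4180
28 January – 14 July 2028: 169 days at 3.3% → $1,509,000 × 3.3% × 169/366 = $22,993.6967
15 July – 30 September 2028: 78 days at 3.95% → $1,509,000 × 3.95% × 78/366 = $12,702.8115
Total = $39,130.9262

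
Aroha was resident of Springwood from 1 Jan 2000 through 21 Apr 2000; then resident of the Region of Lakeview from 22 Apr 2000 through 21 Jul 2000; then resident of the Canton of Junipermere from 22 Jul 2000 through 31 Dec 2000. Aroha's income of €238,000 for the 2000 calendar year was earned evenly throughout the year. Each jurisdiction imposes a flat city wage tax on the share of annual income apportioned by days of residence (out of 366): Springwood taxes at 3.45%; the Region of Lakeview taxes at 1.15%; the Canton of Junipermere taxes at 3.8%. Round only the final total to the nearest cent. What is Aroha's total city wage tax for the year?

Springwood, 1 Jan – 21 Apr 2000: 112 days → €238,000 × 3.45% × 112/366 = €2,512.6557
The Region of Lakeview, 22 Apr – 21 Jul 2000: 91 days → €238,000 × 1.15% × 91/366 = €680.5109
The Canton of Junipermere, 22 Jul – 31 Dec 2000: 163 days → €238,000 × 3.8% × 163/366 = €4,027.7923
Total = €7,220.9590

€7,220.96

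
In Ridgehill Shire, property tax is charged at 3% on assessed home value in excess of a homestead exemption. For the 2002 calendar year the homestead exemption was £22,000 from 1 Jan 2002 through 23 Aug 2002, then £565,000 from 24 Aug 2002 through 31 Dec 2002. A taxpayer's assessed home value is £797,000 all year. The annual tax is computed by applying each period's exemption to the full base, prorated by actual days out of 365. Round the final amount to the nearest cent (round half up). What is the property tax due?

£17,448.08

1 Jan – 23 Aug 2002: 235 days, exemption £22,000 → (£797,000 − £22,000) × 3% × 235/365 = £14,969.1781
24 Aug – 31 Dec 2002: 130 days, exemption £565,000 → (£797,000 − £565,000) × 3% × 130/365 = £2,478.9041
Total = £17,448.0822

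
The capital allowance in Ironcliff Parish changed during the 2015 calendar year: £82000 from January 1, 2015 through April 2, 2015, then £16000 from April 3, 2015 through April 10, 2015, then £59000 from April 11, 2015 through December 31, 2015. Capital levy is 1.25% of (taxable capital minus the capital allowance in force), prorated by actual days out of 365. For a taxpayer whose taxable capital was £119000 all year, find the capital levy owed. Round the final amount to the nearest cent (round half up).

January 1 – April 2, 2015: 92 days, exemption £82000 → (£119000 − £82000) × 1.25% × 92/365 = £116.5753
April 3 – April 10, 2015: 8 days, exemption £16000 → (£119000 − £16000) × 1.25% × 8/365 = £28.2192
April 11 – December 31, 2015: 265 days, exemption £59000 → (£119000 − £59000) × 1.25% × 265/365 = £544.5205
Total = £689.3151

£689.32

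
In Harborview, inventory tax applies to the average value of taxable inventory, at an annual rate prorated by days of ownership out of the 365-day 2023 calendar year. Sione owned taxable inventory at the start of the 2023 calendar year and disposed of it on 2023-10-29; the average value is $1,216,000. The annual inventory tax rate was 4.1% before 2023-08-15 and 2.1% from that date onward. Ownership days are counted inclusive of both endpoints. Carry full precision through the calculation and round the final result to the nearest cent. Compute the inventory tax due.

$36,186.83

2023-01-01 to 2023-08-14: 226 days at 4.1% → $1,216,000 × 4.1% × 226/365 = $30,869.7425
2023-08-15 to 2023-10-29: 76 days at 2.1% → $1,216,000 × 2.1% × 76/365 = $5,317.0849
Total = $36,186.8274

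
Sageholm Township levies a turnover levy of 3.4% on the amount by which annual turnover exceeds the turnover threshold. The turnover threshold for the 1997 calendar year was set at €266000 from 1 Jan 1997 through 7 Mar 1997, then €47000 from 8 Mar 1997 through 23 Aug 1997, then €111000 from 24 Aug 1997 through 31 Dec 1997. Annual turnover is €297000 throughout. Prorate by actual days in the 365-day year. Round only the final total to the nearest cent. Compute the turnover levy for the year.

1 Jan – 7 Mar 1997: 66 days, exemption €266000 → (€297000 − €266000) × 3.4% × 66/365 = €190.5863
8 Mar – 23 Aug 1997: 169 days, exemption €47000 → (€297000 − €47000) × 3.4% × 169/365 = €3935.6164
24 Aug – 31 Dec 1997: 130 days, exemption €111000 → (€297000 − €111000) × 3.4% × 130/365 = €2252.3836
Total = €6378.5863

€6378.59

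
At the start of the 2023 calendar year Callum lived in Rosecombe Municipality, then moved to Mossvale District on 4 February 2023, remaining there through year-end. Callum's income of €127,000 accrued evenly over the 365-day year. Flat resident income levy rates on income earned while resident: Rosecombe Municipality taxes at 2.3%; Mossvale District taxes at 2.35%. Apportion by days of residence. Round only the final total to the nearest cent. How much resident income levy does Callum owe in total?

Rosecombe Municipality, 1 January – 3 February 2023: 34 days → €127,000 × 2.3% × 34/365 = €272.0932
Mossvale District, 4 February – 31 December 2023: 331 days → €127,000 × 2.35% × 331/365 = €2,706.4918
Total = €2,978.5849

€2,978.58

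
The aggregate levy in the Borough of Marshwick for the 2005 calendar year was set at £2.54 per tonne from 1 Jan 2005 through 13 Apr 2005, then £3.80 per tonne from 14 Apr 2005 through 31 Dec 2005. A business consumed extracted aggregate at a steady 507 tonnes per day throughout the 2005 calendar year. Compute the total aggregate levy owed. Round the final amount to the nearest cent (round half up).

1 Jan – 13 Apr 2005: 103 days × 507 tonnes/day = 52,221 tonnes at £2.54/tonne → £132,641.34
14 Apr – 31 Dec 2005: 262 days × 507 tonnes/day = 132,834 tonnes at £3.80/tonne → £504,769.20

£637,410.54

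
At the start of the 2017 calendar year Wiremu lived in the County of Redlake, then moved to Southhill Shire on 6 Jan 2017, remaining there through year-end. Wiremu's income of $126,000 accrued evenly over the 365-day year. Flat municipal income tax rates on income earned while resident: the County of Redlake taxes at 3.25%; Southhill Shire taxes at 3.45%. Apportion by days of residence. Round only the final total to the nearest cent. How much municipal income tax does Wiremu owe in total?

$4,343.55

The County of Redlake, 1 Jan – 5 Jan 2017: 5 days → $126,000 × 3.25% × 5/365 = $56.0959
Southhill Shire, 6 Jan – 31 Dec 2017: 360 days → $126,000 × 3.45% × 360/365 = $4,287.4521
Total = $4,343.5479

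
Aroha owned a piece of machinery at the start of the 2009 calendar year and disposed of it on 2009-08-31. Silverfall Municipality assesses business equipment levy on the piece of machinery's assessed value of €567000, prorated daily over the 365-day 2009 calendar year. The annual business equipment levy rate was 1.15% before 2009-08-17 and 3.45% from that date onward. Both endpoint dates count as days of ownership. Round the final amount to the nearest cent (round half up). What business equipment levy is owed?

€4876.98

2009-01-01 to 2009-08-16: 228 days at 1.15% → €567000 × 1.15% × 228/365 = €4073.0795
2009-08-17 to 2009-08-31: 15 days at 3.45% → €567000 × 3.45% × 15/365 = €803.8973
Total = €4876.9767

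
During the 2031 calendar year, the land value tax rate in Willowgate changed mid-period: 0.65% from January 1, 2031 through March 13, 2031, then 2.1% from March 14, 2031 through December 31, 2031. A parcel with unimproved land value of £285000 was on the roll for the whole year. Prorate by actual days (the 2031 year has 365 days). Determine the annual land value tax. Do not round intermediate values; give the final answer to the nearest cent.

£5169.82

January 1 – March 13, 2031: 72 days at 0.65% → £285000 × 0.65% × 72/365 = £365.4247
March 14 – December 31, 2031: 293 days at 2.1% → £285000 × 2.1% × 293/365 = £4804.3973
Total = £5169.8219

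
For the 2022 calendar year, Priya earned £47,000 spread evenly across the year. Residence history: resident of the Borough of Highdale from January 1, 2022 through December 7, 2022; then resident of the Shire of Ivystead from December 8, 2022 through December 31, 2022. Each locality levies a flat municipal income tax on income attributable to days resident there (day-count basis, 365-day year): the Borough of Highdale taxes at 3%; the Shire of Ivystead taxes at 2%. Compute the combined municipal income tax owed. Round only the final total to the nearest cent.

The Borough of Highdale, January 1 – December 7, 2022: 341 days → £47,000 × 3% × 341/365 = £1,317.2877
The Shire of Ivystead, December 8 – December 31, 2022: 24 days → £47,000 × 2% × 24/365 = £61.8082
Total = £1,379.0959

£1,379.10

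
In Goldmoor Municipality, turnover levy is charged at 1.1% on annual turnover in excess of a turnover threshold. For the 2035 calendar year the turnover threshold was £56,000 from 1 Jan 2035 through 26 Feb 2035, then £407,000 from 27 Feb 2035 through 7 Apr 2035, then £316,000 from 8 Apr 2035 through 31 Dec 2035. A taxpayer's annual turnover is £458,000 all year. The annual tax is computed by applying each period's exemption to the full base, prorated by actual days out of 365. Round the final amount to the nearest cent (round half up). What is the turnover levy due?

£1,898.93

1 Jan – 26 Feb 2035: 57 days, exemption £56,000 → (£458,000 − £56,000) × 1.1% × 57/365 = £690.5589
27 Feb – 7 Apr 2035: 40 days, exemption £407,000 → (£458,000 − £407,000) × 1.1% × 40/365 = £61.4795
8 Apr – 31 Dec 2035: 268 days, exemption £316,000 → (£458,000 − £316,000) × 1.1% × 268/365 = £1,146.8932
Total = £1,898.9315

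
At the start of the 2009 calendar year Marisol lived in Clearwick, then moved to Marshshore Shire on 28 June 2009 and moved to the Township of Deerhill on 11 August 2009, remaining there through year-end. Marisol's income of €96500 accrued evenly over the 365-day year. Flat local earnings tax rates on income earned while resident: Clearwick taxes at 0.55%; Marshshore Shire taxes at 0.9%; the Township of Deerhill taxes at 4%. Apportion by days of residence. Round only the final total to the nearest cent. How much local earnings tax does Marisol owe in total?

Clearwick, 1 January – 27 June 2009: 178 days → €96500 × 0.55% × 178/365 = €258.8315
Marshshore Shire, 28 June – 10 August 2009: 44 days → €96500 × 0.9% × 44/365 = €104.6959
The Township of Deerhill, 11 August – 31 December 2009: 143 days → €96500 × 4% × 143/365 = €1512.2740
Total = €1875.8014

€1875.80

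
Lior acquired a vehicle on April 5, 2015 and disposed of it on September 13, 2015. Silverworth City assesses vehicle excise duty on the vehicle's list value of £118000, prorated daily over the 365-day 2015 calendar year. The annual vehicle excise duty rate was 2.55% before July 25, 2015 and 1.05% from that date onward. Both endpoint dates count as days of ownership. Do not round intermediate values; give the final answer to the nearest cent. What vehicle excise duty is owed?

April 5 – July 24, 2015: 111 days at 2.55% → £118000 × 2.55% × 111/365 = £915.0658
July 25 – September 13, 2015: 51 days at 1.05% → £118000 × 1.05% × 51/365 = £173.1205
Total = £1088.1863

£1088.19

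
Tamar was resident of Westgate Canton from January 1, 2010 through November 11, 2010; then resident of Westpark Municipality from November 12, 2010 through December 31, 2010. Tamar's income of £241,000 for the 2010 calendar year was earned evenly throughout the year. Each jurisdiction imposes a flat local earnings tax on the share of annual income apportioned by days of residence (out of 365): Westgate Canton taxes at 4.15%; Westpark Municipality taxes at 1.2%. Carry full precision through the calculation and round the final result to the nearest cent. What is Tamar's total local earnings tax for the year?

£9,027.60

Westgate Canton, January 1 – November 11, 2010: 315 days → £241,000 × 4.15% × 315/365 = £8,631.4315
Westpark Municipality, November 12 – December 31, 2010: 50 days → £241,000 × 1.2% × 50/365 = £396.1644
Total = £9,027.5959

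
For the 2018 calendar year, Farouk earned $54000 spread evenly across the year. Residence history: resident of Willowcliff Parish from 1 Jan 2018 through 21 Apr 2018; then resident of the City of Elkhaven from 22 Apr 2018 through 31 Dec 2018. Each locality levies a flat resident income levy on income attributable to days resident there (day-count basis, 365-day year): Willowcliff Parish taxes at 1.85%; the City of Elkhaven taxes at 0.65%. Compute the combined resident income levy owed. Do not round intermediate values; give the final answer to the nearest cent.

Willowcliff Parish, 1 Jan – 21 Apr 2018: 111 days → $54000 × 1.85% × 111/365 = $303.8055
The City of Elkhaven, 22 Apr – 31 Dec 2018: 254 days → $54000 × 0.65% × 254/365 = $244.2575
Total = $548.0630

$548.06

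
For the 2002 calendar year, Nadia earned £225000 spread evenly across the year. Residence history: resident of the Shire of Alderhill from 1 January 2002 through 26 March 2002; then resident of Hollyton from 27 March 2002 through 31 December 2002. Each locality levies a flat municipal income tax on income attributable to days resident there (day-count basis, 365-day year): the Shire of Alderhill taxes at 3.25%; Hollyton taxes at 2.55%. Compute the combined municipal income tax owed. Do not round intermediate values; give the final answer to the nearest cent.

£6104.28

The Shire of Alderhill, 1 January – 26 March 2002: 85 days → £225000 × 3.25% × 85/365 = £1702.9110
Hollyton, 27 March – 31 December 2002: 280 days → £225000 × 2.55% × 280/365 = £4401.3699
Total = £6104.2808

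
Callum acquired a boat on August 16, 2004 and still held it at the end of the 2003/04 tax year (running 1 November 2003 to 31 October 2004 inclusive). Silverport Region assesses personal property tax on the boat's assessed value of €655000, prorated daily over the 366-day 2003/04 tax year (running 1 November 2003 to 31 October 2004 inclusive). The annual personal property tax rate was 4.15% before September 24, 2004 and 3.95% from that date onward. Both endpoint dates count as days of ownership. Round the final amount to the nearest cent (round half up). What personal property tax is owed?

August 16 – September 23, 2004: 39 days at 4.15% → €655000 × 4.15% × 39/366 = €2896.4959
September 24 – October 31, 2004: 38 days at 3.95% → €655000 × 3.95% × 38/366 = €2686.2158
Total = €5582.7117

€5582.71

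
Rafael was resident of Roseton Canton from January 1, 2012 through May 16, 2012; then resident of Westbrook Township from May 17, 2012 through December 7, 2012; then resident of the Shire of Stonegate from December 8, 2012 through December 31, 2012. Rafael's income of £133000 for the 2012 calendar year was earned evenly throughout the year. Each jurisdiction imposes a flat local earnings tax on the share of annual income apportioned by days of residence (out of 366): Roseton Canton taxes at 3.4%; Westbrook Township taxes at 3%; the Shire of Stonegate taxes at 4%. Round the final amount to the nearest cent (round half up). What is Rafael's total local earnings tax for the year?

£4276.35

Roseton Canton, January 1 – May 16, 2012: 137 days → £133000 × 3.4% × 137/366 = £1692.6612
Westbrook Township, May 17 – December 7, 2012: 205 days → £133000 × 3% × 205/366 = £2234.8361
The Shire of Stonegate, December 8 – December 31, 2012: 24 days → £133000 × 4% × 24/366 = £348.8525
Total = £4276.3497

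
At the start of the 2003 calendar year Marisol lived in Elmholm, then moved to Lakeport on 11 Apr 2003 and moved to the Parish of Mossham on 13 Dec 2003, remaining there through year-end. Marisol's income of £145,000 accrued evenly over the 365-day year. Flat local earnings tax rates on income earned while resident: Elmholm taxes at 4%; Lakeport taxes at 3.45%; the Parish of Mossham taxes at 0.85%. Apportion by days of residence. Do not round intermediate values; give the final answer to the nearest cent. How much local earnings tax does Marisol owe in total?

£5,024.75

Elmholm, 1 Jan – 10 Apr 2003: 100 days → £145,000 × 4% × 100/365 = £1,589.0411
Lakeport, 11 Apr – 12 Dec 2003: 246 days → £145,000 × 3.45% × 246/365 = £3,371.5479
The Parish of Mossham, 13 Dec – 31 Dec 2003: 19 days → £145,000 × 0.85% × 19/365 = £64.1575
Total = £5,024.7466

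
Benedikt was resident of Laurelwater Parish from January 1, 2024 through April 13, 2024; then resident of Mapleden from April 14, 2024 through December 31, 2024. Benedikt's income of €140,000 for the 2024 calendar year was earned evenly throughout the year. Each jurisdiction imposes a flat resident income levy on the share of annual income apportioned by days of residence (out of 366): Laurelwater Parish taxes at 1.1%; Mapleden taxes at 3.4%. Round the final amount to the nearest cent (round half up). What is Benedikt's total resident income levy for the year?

Laurelwater Parish, January 1 – April 13, 2024: 104 days → €140,000 × 1.1% × 104/366 = €437.5956
Mapleden, April 14 – December 31, 2024: 262 days → €140,000 × 3.4% × 262/366 = €3,407.4317
Total = €3,845.0273

€3,845.03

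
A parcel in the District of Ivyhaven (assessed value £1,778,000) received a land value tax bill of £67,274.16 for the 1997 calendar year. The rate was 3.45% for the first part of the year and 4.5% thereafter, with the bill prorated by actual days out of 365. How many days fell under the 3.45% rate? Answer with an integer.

Let d = days at the first rate; then 365 − d days at the second rate.
£1,778,000 × [3.45%·d + 4.5%·(365−d)] / 365 = £67,274.16
Solving gives d = 249, so the new rate took effect on 7 September 1997.

249 days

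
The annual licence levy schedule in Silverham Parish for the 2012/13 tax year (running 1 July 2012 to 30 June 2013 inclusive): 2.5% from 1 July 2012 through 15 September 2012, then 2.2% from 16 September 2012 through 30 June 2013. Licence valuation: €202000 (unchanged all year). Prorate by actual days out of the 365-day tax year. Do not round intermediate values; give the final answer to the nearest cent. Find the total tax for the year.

1 July – 15 September 2012: 77 days at 2.5% → €202000 × 2.5% × 77/365 = €1065.3425
16 September 2012 – 30 June 2013: 288 days at 2.2% → €202000 × 2.2% × 288/365 = €3506.4986
Total = €4571.8411

€4571.84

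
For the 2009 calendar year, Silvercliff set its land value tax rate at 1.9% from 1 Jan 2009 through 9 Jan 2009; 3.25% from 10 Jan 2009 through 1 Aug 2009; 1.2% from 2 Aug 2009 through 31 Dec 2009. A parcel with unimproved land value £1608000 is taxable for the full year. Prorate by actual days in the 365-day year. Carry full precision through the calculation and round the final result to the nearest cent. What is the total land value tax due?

1 Jan – 9 Jan 2009: 9 days at 1.9% → £1608000 × 1.9% × 9/365 = £753.3370
10 Jan – 1 Aug 2009: 204 days at 3.25% → £1608000 × 3.25% × 204/365 = £29208.3288
2 Aug – 31 Dec 2009: 152 days at 1.2% → £1608000 × 1.2% × 152/365 = £8035.5945
Total = £37997.2603

£37997.26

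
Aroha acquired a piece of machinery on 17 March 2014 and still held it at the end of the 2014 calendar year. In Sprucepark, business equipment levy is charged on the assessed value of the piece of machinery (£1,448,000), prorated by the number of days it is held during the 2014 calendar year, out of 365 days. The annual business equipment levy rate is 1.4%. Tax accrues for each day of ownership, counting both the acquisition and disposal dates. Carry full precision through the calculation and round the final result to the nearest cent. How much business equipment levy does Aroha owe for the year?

£16,106.52

Days held (17 March – 31 December 2014): 290 out of 365
Tax = £1,448,000 × 1.4% × 290/365 = £16,106.5205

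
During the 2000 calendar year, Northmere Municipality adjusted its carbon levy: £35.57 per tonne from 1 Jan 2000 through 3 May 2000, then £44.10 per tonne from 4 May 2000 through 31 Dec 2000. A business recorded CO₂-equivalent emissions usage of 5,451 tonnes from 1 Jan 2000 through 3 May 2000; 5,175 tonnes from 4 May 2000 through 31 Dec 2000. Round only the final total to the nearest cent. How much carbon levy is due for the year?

£422,109.57

1 Jan – 3 May 2000: 5,451 tonnes at £35.57/tonne → £193,892.07
4 May – 31 Dec 2000: 5,175 tonnes at £44.10/tonne → £228,217.50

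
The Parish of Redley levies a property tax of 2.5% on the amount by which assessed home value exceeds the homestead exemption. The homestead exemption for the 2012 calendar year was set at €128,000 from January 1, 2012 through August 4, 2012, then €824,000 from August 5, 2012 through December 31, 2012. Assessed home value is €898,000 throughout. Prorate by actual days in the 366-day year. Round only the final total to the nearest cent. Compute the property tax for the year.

€12,166.39

January 1 – August 4, 2012: 217 days, exemption €128,000 → (€898,000 − €128,000) × 2.5% × 217/366 = €11,413.2514
August 5 – December 31, 2012: 149 days, exemption €824,000 → (€898,000 − €824,000) × 2.5% × 149/366 = €753.1421
Total = €12,166.3934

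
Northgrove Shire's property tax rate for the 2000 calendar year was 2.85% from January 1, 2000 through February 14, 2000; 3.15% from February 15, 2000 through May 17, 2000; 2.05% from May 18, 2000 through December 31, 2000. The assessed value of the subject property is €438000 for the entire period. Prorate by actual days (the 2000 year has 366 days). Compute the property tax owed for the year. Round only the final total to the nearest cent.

January 1 – February 14, 2000: 45 days at 2.85% → €438000 × 2.85% × 45/366 = €1534.7951
February 15 – May 17, 2000: 93 days at 3.15% → €438000 × 3.15% × 93/366 = €3505.7951
May 18 – December 31, 2000: 228 days at 2.05% → €438000 × 2.05% × 228/366 = €5593.4754
Total = €10634.0656

€10634.07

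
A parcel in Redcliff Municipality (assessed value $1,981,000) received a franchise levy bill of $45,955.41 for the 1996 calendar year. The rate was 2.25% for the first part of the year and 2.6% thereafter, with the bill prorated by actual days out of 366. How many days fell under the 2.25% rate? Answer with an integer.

293 days

Let d = days at the first rate; then 366 − d days at the second rate.
$1,981,000 × [2.25%·d + 2.6%·(366−d)] / 366 = $45,955.41
Solving gives d = 293, so the new rate took effect on October 20, 1996.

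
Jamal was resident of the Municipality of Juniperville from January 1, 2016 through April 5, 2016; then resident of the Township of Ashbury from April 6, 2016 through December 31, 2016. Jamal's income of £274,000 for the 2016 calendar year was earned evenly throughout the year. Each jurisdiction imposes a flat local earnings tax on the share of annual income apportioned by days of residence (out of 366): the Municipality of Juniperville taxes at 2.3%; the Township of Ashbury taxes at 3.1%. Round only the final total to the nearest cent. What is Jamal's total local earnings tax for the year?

The Municipality of Juniperville, January 1 – April 5, 2016: 96 days → £274,000 × 2.3% × 96/366 = £1,652.9836
The Township of Ashbury, April 6 – December 31, 2016: 270 days → £274,000 × 3.1% × 270/366 = £6,266.0656
Total = £7,919.0492

£7,919.05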